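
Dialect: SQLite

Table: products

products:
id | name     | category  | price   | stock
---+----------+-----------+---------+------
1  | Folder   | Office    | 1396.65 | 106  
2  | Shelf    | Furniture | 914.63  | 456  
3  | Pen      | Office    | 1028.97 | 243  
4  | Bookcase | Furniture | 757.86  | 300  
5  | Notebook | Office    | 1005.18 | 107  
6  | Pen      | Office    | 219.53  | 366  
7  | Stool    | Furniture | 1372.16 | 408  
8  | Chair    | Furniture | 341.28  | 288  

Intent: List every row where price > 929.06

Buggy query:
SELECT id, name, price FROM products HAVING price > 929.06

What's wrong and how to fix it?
Bug: HAVING filters the output of aggregation, but this query has no GROUP BY and no aggregate functions, so SQLite rejects it (HAVING clause on a non-aggregate query); the condition here is per row

Fix: Replace HAVING with WHERE since the condition applies to individual rows

Corrected query:
SELECT id, name, price FROM products WHERE price > 929.06

Result:
id | name     | price  
---+----------+--------
1  | Folder   | 1396.65
3  | Pen      | 1028.97
5  | Notebook | 1005.18
7  | Stool    | 1372.16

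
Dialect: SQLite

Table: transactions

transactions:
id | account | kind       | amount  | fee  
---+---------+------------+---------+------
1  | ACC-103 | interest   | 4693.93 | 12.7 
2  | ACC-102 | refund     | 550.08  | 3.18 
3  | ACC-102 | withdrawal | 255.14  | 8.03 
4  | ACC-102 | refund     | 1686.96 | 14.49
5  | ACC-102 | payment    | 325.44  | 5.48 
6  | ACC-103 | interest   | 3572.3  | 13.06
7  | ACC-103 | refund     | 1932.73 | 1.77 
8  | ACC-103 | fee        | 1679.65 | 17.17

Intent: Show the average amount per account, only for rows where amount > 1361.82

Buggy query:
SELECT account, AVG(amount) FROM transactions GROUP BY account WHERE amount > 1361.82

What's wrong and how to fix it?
Bug: Row-level WHERE must come before GROUP BY in the clause order

Fix: Place WHERE between FROM and GROUP BY

Corrected query:
SELECT account, AVG(amount) FROM transactions WHERE amount > 1361.82 GROUP BY account

Result:
account | AVG(amount)
--------+------------
ACC-102 | 1686.96    
ACC-103 | 2969.6525  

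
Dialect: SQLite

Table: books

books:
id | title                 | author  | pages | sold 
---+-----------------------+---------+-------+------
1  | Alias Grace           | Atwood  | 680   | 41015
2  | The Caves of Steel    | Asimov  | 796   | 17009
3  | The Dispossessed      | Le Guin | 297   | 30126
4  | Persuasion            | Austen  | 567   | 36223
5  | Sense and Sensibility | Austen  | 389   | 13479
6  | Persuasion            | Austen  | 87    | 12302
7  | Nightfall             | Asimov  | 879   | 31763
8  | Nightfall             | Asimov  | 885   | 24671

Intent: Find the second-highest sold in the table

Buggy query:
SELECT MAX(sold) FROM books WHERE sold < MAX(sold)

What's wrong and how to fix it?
Bug: The inner MAX is an aggregate inside WHERE, which is not allowed

Fix: Compute the overall MAX in a subquery, then take MAX of rows below it

Corrected query:
SELECT MAX(sold) FROM books WHERE sold < (SELECT MAX(sold) FROM books)

Result:
MAX(sold)
---------
36223    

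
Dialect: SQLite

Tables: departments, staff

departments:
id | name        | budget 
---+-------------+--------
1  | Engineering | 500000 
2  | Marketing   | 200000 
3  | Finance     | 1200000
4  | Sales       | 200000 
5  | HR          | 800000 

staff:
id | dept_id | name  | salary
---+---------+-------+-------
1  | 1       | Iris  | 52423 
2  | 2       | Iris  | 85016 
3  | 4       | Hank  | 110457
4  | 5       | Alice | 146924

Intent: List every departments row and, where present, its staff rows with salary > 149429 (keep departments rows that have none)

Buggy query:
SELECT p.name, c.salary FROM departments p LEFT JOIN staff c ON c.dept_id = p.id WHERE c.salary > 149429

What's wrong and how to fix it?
Bug: Filtering c.salary in WHERE discards the NULL rows produced by LEFT JOIN, turning it into an inner join

Fix: Put 'c.salary > 149429' in the JOIN's ON clause instead of WHERE

Corrected query:
SELECT p.name, c.salary FROM departments p LEFT JOIN staff c ON c.dept_id = p.id AND c.salary > 149429

Result:
name        | salary
------------+-------
Engineering | NULL  
Marketing   | NULL  
Finance     | NULL  
Sales       | NULL  
HR          | NULL  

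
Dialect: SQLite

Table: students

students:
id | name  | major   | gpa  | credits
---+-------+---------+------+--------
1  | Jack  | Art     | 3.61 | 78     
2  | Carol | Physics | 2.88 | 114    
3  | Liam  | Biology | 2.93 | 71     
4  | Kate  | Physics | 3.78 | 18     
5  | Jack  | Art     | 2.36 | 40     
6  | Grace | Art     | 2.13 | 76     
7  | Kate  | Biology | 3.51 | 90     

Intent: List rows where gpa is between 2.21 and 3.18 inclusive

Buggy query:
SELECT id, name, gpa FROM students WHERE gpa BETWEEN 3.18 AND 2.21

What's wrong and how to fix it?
Bug: BETWEEN expects the lower bound first; with 3.18 AND 2.21 the range is empty

Fix: Swap the bounds so the smaller value comes first

Corrected query:
SELECT id, name, gpa FROM students WHERE gpa BETWEEN 2.21 AND 3.18

Result:
id | name  | gpa 
---+-------+-----
2  | Carol | 2.88
3  | Liam  | 2.93
5  | Jack  | 2.36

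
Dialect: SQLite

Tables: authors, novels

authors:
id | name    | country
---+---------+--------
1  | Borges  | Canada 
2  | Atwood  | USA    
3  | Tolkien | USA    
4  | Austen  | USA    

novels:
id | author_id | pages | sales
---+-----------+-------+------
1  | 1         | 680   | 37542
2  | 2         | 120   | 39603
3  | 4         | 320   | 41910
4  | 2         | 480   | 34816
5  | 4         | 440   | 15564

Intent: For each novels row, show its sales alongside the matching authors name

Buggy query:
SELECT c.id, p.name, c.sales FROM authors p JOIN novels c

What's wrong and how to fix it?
Bug: JOIN with no ON clause produces a cartesian product; every novels row pairs with every authors row

Fix: Specify the join condition linking the foreign key to the parent id

Corrected query:
SELECT c.id, p.name, c.sales FROM authors p JOIN novels c ON c.author_id = p.id

Result:
id | name   | sales
---+--------+------
1  | Borges | 37542
2  | Atwood | 39603
3  | Austen | 41910
4  | Atwood | 34816
5  | Austen | 15564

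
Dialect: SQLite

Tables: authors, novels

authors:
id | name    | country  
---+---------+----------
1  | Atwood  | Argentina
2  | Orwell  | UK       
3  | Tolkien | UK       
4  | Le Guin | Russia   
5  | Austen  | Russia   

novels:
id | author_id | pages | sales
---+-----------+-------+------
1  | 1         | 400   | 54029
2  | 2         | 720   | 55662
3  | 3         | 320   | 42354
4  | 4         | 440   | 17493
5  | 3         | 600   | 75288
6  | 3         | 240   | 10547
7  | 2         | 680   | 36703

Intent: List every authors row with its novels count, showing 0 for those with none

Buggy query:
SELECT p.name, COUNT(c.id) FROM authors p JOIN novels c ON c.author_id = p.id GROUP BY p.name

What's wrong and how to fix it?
Bug: An inner join excludes parents with zero children

Fix: Switch to LEFT JOIN to retain unmatched parent rows

Corrected query:
SELECT p.name, COUNT(c.id) FROM authors p LEFT JOIN novels c ON c.author_id = p.id GROUP BY p.name

Result:
name    | COUNT(c.id)
--------+------------
Atwood  | 1          
Austen  | 0          
Le Guin | 1          
Orwell  | 2          
Tolkien | 3          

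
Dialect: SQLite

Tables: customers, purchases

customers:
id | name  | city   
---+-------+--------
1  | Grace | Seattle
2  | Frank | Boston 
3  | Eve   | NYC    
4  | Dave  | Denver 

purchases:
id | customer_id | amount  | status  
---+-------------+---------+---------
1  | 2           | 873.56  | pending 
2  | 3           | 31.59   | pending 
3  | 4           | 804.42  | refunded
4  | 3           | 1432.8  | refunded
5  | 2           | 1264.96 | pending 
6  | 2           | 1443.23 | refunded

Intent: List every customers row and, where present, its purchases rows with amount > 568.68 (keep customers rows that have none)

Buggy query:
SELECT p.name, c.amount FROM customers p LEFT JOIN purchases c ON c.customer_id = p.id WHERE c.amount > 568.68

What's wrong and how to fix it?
Bug: Filtering c.amount in WHERE discards the NULL rows produced by LEFT JOIN, turning it into an inner join

Fix: Move the right-table condition into the ON clause so unmatched parents are kept

Corrected query:
SELECT p.name, c.amount FROM customers p LEFT JOIN purchases c ON c.customer_id = p.id AND c.amount > 568.68

Result:
name  | amount 
------+--------
Grace | NULL   
Frank | 873.56 
Frank | 1264.96
Frank | 1443.23
Eve   | 1432.8 
Dave  | 804.42 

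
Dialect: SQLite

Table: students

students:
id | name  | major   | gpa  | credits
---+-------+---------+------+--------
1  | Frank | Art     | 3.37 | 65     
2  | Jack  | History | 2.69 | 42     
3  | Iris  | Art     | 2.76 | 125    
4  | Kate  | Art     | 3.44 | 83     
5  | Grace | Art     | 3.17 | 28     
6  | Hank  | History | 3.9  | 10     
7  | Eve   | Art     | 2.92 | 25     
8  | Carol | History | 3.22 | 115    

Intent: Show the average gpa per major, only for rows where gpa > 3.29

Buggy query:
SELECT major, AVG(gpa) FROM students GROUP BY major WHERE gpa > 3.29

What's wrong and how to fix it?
Bug: Row-level WHERE must come before GROUP BY in the clause order

Fix: Move the WHERE clause before GROUP BY

Corrected query:
SELECT major, AVG(gpa) FROM students WHERE gpa > 3.29 GROUP BY major

Result:
major   | AVG(gpa)
--------+---------
Art     | 3.405   
History | 3.9     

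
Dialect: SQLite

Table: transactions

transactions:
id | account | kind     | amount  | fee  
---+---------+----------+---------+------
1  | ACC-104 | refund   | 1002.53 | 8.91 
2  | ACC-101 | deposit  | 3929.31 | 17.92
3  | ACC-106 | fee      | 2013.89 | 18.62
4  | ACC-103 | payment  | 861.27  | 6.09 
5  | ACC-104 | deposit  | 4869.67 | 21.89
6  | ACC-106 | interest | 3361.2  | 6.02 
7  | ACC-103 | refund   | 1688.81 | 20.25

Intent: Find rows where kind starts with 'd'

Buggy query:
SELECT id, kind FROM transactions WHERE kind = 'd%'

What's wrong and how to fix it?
Bug: Wildcards only work with LIKE; '=' treats '%' as a literal character

Fix: Replace '=' with LIKE so 'd%' is treated as a pattern

Corrected query:
SELECT id, kind FROM transactions WHERE kind LIKE 'd%'

Result:
id | kind   
---+--------
2  | deposit
5  | deposit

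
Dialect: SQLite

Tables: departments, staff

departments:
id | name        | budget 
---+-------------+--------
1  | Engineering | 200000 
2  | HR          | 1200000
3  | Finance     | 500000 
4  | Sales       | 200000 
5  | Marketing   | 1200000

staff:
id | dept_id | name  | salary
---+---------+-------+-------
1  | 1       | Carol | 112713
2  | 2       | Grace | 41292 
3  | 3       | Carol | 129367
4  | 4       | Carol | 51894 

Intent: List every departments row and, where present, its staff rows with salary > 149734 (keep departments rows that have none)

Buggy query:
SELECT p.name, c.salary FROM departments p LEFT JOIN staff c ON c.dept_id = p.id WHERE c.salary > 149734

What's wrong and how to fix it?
Bug: Filtering c.salary in WHERE discards the NULL rows produced by LEFT JOIN, turning it into an inner join

Fix: Put 'c.salary > 149734' in the JOIN's ON clause instead of WHERE

Corrected query:
SELECT p.name, c.salary FROM departments p LEFT JOIN staff c ON c.dept_id = p.id AND c.salary > 149734

Result:
name        | salary
------------+-------
Engineering | NULL  
HR          | NULL  
Finance     | NULL  
Sales       | NULL  
Marketing   | NULL  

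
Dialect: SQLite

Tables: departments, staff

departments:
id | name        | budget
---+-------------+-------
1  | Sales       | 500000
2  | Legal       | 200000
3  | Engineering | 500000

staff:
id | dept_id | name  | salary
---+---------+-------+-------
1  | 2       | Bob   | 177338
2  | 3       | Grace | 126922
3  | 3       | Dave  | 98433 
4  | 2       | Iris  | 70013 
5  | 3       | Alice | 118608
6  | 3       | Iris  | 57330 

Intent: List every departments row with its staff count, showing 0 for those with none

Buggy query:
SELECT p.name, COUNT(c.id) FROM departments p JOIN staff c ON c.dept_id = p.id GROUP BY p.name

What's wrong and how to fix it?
Bug: An inner join excludes parents with zero children

Fix: Switch to LEFT JOIN to retain unmatched parent rows

Corrected query:
SELECT p.name, COUNT(c.id) FROM departments p LEFT JOIN staff c ON c.dept_id = p.id GROUP BY p.name

Result:
name        | COUNT(c.id)
------------+------------
Engineering | 4          
Legal       | 2          
Sales       | 0          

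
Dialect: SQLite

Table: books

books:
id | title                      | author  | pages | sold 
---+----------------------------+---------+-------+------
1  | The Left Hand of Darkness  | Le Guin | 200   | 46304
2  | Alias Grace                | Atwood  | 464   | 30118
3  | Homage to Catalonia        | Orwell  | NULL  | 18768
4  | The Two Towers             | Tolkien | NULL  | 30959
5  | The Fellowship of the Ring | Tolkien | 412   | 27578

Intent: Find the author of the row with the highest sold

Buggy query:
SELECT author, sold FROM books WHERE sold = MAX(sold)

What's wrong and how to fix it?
Bug: WHERE is evaluated per row; an aggregate over the whole table isn't defined there

Fix: Use a subquery: WHERE sold = (SELECT MAX(sold) FROM books)

Corrected query:
SELECT author, sold FROM books WHERE sold = (SELECT MAX(sold) FROM books)

Result:
author  | sold 
--------+------
Le Guin | 46304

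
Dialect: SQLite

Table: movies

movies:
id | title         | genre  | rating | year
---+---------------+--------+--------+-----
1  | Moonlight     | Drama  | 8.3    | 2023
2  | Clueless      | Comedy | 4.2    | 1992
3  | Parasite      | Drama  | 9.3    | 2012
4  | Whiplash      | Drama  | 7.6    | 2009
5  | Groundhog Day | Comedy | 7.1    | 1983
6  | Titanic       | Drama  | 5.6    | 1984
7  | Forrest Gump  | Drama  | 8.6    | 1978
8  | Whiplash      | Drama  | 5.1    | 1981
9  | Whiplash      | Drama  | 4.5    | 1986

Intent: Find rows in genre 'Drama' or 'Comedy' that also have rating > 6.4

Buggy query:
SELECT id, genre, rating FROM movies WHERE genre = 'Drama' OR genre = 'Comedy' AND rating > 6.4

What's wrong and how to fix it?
Bug: Without parentheses, AND is evaluated before OR, so the rating filter only applies to the 'Comedy' branch

Fix: Group the OR with parentheses (or use IN), then AND the threshold

Corrected query:
SELECT id, genre, rating FROM movies WHERE (genre = 'Drama' OR genre = 'Comedy') AND rating > 6.4

Result:
id | genre  | rating
---+--------+-------
1  | Drama  | 8.3   
3  | Drama  | 9.3   
4  | Drama  | 7.6   
5  | Comedy | 7.1   
7  | Drama  | 8.6   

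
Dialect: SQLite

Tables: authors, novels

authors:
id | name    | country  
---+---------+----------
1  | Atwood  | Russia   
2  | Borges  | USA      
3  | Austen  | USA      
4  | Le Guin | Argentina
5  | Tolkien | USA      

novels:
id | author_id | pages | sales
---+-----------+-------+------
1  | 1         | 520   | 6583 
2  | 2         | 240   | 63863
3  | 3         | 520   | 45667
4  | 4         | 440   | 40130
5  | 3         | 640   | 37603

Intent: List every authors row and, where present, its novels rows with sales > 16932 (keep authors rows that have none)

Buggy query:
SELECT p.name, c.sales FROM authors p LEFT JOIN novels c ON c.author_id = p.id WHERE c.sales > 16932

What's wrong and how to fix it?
Bug: A WHERE condition on the right-hand table after LEFT JOIN drops unmatched parents

Fix: Put 'c.sales > 16932' in the JOIN's ON clause instead of WHERE

Corrected query:
SELECT p.name, c.sales FROM authors p LEFT JOIN novels c ON c.author_id = p.id AND c.sales > 16932

Result:
name    | sales
--------+------
Atwood  | NULL 
Borges  | 63863
Austen  | 37603
Austen  | 45667
Le Guin | 40130
Tolkien | NULL 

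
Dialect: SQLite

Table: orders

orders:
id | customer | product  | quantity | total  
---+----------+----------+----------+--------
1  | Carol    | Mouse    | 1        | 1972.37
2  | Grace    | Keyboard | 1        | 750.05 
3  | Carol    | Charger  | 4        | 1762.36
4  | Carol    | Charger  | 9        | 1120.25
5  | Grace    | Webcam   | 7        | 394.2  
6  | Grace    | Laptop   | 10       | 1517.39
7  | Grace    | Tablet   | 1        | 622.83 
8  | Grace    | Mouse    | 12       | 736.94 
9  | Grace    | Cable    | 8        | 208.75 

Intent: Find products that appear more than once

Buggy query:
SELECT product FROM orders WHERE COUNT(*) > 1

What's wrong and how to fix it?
Bug: COUNT(*) is an aggregate and cannot be used in WHERE

Fix: GROUP BY product, then filter groups with HAVING COUNT(*) > 1

Corrected query:
SELECT product FROM orders GROUP BY product HAVING COUNT(*) > 1

Result:
product
-------
Charger
Mouse  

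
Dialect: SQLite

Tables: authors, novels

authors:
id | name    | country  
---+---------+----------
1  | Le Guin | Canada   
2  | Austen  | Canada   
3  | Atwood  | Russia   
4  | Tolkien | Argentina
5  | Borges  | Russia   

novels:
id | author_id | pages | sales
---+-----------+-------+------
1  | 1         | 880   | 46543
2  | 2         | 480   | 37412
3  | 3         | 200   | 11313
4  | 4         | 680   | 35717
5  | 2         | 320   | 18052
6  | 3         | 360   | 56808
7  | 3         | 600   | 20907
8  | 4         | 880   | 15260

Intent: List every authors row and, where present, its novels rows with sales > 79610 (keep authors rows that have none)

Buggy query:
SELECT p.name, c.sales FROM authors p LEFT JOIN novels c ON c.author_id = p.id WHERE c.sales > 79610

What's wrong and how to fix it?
Bug: Filtering c.sales in WHERE discards the NULL rows produced by LEFT JOIN, turning it into an inner join

Fix: Move the right-table condition into the ON clause so unmatched parents are kept

Corrected query:
SELECT p.name, c.sales FROM authors p LEFT JOIN novels c ON c.author_id = p.id AND c.sales > 79610

Result:
name    | sales
--------+------
Le Guin | NULL 
Austen  | NULL 
Atwood  | NULL 
Tolkien | NULL 
Borges  | NULL 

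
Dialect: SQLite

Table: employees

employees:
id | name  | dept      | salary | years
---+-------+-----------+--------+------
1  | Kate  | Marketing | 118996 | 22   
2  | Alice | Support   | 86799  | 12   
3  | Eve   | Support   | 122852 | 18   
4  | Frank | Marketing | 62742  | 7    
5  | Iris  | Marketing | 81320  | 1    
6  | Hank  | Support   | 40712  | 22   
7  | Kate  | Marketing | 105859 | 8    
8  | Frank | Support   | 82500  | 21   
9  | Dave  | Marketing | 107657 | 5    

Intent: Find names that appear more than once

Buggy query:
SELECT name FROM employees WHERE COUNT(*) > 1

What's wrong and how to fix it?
Bug: WHERE can't reference COUNT(*); aggregates are computed after WHERE

Fix: GROUP BY name, then filter groups with HAVING COUNT(*) > 1

Corrected query:
SELECT name FROM employees GROUP BY name HAVING COUNT(*) > 1

Result:
name 
-----
Frank
Kate 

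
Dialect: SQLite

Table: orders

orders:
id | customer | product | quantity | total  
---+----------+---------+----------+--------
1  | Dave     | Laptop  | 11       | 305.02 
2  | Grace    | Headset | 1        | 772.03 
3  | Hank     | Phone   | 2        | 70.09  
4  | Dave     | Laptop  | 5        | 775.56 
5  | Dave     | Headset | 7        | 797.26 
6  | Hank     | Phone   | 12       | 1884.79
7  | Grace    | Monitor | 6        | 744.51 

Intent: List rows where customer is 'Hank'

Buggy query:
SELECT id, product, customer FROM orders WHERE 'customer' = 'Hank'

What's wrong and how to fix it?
Bug: Single quotes denote string literals in SQL; the column name is being compared as a constant string

Fix: Remove the quotes around the column name (or use double quotes for an identifier)

Corrected query:
SELECT id, product, customer FROM orders WHERE customer = 'Hank'

Result:
id | product | customer
---+---------+---------
3  | Phone   | Hank    
6  | Phone   | Hank    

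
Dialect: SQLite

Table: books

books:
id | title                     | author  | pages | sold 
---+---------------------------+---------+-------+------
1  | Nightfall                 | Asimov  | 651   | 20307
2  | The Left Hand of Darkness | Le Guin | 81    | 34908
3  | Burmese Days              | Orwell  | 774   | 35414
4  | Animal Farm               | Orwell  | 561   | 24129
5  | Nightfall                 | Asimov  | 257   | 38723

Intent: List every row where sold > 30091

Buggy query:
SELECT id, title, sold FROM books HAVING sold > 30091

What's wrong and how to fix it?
Bug: This is a non-aggregate query (no GROUP BY, no aggregates), so in SQLite the HAVING clause is invalid here; a row-level condition belongs in WHERE

Fix: Replace HAVING with WHERE since the condition applies to individual rows

Corrected query:
SELECT id, title, sold FROM books WHERE sold > 30091

Result:
id | title                     | sold 
---+---------------------------+------
2  | The Left Hand of Darkness | 34908
3  | Burmese Days              | 35414
5  | Nightfall                 | 38723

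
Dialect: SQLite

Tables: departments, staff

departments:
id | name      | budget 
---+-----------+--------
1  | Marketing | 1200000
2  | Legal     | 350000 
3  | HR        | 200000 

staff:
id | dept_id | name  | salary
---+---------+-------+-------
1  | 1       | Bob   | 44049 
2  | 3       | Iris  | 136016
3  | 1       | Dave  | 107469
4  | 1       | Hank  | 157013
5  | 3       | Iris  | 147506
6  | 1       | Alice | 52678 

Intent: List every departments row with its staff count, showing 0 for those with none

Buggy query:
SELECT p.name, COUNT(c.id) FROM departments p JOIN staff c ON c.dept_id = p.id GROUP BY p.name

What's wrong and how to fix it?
Bug: An inner join excludes parents with zero children

Fix: Use LEFT JOIN so parents without children still appear (COUNT(c.id) gives 0)

Corrected query:
SELECT p.name, COUNT(c.id) FROM departments p LEFT JOIN staff c ON c.dept_id = p.id GROUP BY p.name

Result:
name      | COUNT(c.id)
----------+------------
HR        | 2          
Legal     | 0          
Marketing | 4          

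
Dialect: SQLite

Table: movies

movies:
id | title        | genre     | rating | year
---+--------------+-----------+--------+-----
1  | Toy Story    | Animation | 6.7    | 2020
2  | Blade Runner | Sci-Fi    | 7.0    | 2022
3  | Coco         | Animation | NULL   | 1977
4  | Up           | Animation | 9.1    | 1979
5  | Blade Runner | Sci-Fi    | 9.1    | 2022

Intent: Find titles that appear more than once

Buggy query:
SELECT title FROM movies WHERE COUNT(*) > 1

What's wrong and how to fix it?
Bug: WHERE can't reference COUNT(*); aggregates are computed after WHERE

Fix: GROUP BY title, then filter groups with HAVING COUNT(*) > 1

Corrected query:
SELECT title FROM movies GROUP BY title HAVING COUNT(*) > 1

Result:
title       
------------
Blade Runner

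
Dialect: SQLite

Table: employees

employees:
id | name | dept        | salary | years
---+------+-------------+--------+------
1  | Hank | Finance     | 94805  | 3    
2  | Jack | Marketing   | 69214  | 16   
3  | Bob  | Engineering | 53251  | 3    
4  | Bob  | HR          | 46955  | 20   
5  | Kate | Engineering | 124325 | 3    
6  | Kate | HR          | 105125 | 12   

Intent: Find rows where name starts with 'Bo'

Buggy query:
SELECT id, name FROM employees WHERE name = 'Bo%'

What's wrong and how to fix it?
Bug: Wildcards only work with LIKE; '=' treats '%' as a literal character

Fix: Use LIKE for wildcard pattern matching

Corrected query:
SELECT id, name FROM employees WHERE name LIKE 'Bo%'

Result:
id | name
---+-----
3  | Bob 
4  | Bob 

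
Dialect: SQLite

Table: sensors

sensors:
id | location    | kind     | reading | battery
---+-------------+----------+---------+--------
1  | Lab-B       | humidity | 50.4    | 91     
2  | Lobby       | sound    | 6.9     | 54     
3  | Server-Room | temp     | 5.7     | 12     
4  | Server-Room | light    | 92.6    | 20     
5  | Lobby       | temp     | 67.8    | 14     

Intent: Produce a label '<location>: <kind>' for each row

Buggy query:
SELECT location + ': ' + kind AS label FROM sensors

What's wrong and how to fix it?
Bug: '+' is numeric addition; on text columns SQLite converts them to 0 instead of concatenating

Fix: Use the || operator for string concatenation

Corrected query:
SELECT location || ': ' || kind AS label FROM sensors

Result:
label             
------------------
Lab-B: humidity   
Lobby: sound      
Server-Room: temp 
Server-Room: light
Lobby: temp       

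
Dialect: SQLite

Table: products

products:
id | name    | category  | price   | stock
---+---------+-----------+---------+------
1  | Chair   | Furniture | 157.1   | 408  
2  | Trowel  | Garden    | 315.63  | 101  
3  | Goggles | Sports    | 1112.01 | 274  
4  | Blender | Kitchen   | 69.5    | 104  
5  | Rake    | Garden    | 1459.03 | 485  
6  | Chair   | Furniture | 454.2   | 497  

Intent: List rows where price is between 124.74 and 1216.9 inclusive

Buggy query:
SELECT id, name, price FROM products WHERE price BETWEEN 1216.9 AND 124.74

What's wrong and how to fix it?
Bug: BETWEEN expects the lower bound first; with 1216.9 AND 124.74 the range is empty

Fix: Write BETWEEN 124.74 AND 1216.9

Corrected query:
SELECT id, name, price FROM products WHERE price BETWEEN 124.74 AND 1216.9

Result:
id | name    | price  
---+---------+--------
1  | Chair   | 157.1  
2  | Trowel  | 315.63 
3  | Goggles | 1112.01
6  | Chair   | 454.2  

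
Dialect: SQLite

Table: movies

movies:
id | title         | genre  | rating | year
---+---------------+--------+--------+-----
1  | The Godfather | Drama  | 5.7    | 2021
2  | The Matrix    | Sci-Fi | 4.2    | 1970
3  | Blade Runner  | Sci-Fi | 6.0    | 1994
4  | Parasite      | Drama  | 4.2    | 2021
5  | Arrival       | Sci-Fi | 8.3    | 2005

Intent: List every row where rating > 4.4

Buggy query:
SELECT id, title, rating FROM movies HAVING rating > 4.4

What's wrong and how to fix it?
Bug: HAVING filters the output of aggregation, but this query has no GROUP BY and no aggregate functions, so SQLite rejects it (HAVING clause on a non-aggregate query); the condition here is per row

Fix: Replace HAVING with WHERE since the condition applies to individual rows

Corrected query:
SELECT id, title, rating FROM movies WHERE rating > 4.4

Result:
id | title         | rating
---+---------------+-------
1  | The Godfather | 5.7   
3  | Blade Runner  | 6     
5  | Arrival       | 8.3   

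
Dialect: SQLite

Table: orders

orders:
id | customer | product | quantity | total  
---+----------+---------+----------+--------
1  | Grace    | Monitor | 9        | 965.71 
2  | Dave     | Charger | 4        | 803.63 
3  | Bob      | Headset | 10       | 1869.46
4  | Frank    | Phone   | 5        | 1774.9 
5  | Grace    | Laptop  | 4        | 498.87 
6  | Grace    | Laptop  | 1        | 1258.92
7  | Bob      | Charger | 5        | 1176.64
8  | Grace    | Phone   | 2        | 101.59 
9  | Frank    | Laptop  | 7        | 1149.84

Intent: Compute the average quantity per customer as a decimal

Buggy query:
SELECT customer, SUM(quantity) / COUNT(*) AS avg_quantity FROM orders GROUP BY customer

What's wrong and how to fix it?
Bug: Both operands are integers, so '/' performs integer division and truncates

Fix: Multiply by 1.0 (or CAST to REAL) to force floating-point division

Corrected query:
SELECT customer, SUM(quantity) * 1.0 / COUNT(*) AS avg_quantity FROM orders GROUP BY customer

Result:
customer | avg_quantity
---------+-------------
Bob      | 7.5         
Dave     | 4           
Frank    | 6           
Grace    | 4           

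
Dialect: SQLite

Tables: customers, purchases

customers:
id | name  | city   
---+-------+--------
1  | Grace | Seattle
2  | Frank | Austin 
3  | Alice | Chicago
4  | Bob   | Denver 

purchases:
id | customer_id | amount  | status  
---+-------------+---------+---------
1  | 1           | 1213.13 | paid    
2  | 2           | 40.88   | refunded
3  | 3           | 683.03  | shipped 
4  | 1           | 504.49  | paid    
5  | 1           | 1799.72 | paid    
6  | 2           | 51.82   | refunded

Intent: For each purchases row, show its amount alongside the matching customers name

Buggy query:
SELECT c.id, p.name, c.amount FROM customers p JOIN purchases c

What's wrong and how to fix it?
Bug: JOIN with no ON clause produces a cartesian product; every purchases row pairs with every customers row

Fix: Specify the join condition linking the foreign key to the parent id

Corrected query:
SELECT c.id, p.name, c.amount FROM customers p JOIN purchases c ON c.customer_id = p.id

Result:
id | name  | amount 
---+-------+--------
1  | Grace | 1213.13
2  | Frank | 40.88  
3  | Alice | 683.03 
4  | Grace | 504.49 
5  | Grace | 1799.72
6  | Frank | 51.82  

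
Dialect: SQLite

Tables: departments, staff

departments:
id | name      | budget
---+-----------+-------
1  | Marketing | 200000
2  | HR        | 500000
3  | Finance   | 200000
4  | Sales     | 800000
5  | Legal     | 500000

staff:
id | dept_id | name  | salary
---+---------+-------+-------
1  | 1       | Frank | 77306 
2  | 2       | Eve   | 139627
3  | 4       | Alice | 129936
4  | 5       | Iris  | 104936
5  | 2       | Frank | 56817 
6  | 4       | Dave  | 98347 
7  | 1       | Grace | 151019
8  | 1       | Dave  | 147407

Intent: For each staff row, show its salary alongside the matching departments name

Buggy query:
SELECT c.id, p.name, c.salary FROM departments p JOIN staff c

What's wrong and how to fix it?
Bug: Missing join condition: each staff row is matched to all departments rows instead of just its own

Fix: Specify the join condition linking the foreign key to the parent id

Corrected query:
SELECT c.id, p.name, c.salary FROM departments p JOIN staff c ON c.dept_id = p.id

Result:
id | name      | salary
---+-----------+-------
1  | Marketing | 77306 
2  | HR        | 139627
3  | Sales     | 129936
4  | Legal     | 104936
5  | HR        | 56817 
6  | Sales     | 98347 
7  | Marketing | 151019
8  | Marketing | 147407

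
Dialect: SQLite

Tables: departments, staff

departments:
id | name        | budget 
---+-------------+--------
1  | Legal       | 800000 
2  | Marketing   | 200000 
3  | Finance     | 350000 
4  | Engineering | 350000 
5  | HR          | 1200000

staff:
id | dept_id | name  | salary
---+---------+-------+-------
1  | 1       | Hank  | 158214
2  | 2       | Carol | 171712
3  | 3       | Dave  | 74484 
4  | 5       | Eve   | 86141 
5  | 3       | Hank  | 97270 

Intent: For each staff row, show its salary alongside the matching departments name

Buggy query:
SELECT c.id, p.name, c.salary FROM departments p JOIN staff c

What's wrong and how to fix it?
Bug: Missing join condition: each staff row is matched to all departments rows instead of just its own

Fix: Specify the join condition linking the foreign key to the parent id

Corrected query:
SELECT c.id, p.name, c.salary FROM departments p JOIN staff c ON c.dept_id = p.id

Result:
id | name      | salary
---+-----------+-------
1  | Legal     | 158214
2  | Marketing | 171712
3  | Finance   | 74484 
4  | HR        | 86141 
5  | Finance   | 97270 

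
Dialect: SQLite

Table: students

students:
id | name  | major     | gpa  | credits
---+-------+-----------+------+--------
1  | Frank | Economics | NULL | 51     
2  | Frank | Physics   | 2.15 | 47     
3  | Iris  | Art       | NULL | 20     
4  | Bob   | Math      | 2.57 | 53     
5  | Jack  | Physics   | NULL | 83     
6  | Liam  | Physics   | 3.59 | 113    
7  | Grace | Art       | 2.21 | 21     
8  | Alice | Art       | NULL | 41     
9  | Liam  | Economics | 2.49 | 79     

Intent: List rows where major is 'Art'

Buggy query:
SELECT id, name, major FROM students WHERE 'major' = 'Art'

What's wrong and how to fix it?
Bug: Single quotes denote string literals in SQL; the column name is being compared as a constant string

Fix: Reference the column as major without single quotes

Corrected query:
SELECT id, name, major FROM students WHERE major = 'Art'

Result:
id | name  | major
---+-------+------
3  | Iris  | Art  
7  | Grace | Art  
8  | Alice | Art  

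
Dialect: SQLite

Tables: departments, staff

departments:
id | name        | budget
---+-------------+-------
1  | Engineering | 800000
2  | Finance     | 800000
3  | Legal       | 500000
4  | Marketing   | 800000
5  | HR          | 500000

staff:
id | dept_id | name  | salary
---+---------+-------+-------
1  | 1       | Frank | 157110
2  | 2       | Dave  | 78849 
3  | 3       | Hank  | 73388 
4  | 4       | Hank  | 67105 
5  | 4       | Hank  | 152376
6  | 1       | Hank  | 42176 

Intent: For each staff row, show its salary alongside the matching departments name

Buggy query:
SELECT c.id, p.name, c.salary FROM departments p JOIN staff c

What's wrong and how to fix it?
Bug: Missing join condition: each staff row is matched to all departments rows instead of just its own

Fix: Add ON c.dept_id = p.id to the JOIN

Corrected query:
SELECT c.id, p.name, c.salary FROM departments p JOIN staff c ON c.dept_id = p.id

Result:
id | name        | salary
---+-------------+-------
1  | Engineering | 157110
2  | Finance     | 78849 
3  | Legal       | 73388 
4  | Marketing   | 67105 
5  | Marketing   | 152376
6  | Engineering | 42176 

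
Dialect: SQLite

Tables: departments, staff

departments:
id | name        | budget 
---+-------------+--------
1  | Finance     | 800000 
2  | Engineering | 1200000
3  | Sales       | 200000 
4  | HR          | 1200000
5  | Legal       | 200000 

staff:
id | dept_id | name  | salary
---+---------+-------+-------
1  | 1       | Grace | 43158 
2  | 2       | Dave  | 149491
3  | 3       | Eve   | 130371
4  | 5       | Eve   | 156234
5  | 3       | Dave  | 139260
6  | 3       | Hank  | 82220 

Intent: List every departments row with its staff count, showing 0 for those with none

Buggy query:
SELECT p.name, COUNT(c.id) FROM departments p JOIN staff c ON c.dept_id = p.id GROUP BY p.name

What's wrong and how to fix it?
Bug: An inner join excludes parents with zero children

Fix: Switch to LEFT JOIN to retain unmatched parent rows

Corrected query:
SELECT p.name, COUNT(c.id) FROM departments p LEFT JOIN staff c ON c.dept_id = p.id GROUP BY p.name

Result:
name        | COUNT(c.id)
------------+------------
Engineering | 1          
Finance     | 1          
HR          | 0          
Legal       | 1          
Sales       | 3          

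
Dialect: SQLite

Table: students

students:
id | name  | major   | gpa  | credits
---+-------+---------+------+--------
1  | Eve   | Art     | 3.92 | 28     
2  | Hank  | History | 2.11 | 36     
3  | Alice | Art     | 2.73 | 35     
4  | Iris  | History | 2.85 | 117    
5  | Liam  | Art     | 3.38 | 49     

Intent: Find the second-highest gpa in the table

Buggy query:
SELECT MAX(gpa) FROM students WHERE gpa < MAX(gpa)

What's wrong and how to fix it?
Bug: The inner MAX is an aggregate inside WHERE, which is not allowed

Fix: Compute the overall MAX in a subquery, then take MAX of rows below it

Corrected query:
SELECT MAX(gpa) FROM students WHERE gpa < (SELECT MAX(gpa) FROM students)

Result:
MAX(gpa)
--------
3.38    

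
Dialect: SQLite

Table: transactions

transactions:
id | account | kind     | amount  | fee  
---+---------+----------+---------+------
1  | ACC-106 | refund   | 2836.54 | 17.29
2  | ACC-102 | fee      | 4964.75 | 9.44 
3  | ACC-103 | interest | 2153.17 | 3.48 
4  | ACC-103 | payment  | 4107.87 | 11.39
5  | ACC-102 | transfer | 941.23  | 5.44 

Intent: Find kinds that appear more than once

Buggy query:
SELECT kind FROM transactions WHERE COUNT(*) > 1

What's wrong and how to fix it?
Bug: WHERE can't reference COUNT(*); aggregates are computed after WHERE

Fix: GROUP BY kind, then filter groups with HAVING COUNT(*) > 1

Corrected query:
SELECT kind FROM transactions GROUP BY kind HAVING COUNT(*) > 1

Result:
(no rows)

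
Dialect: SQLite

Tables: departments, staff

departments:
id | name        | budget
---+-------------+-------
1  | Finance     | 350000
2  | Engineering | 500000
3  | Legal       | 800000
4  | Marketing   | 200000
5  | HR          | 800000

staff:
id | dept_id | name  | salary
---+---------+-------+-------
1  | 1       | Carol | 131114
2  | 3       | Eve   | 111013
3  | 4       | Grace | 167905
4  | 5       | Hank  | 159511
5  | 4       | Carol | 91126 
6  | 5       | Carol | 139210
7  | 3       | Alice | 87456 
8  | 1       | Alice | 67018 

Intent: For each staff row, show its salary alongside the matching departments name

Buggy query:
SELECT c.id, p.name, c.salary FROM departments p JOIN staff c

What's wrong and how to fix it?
Bug: JOIN with no ON clause produces a cartesian product; every staff row pairs with every departments row

Fix: Add ON c.dept_id = p.id to the JOIN

Corrected query:
SELECT c.id, p.name, c.salary FROM departments p JOIN staff c ON c.dept_id = p.id

Result:
id | name      | salary
---+-----------+-------
1  | Finance   | 131114
2  | Legal     | 111013
3  | Marketing | 167905
4  | HR        | 159511
5  | Marketing | 91126 
6  | HR        | 139210
7  | Legal     | 87456 
8  | Finance   | 67018 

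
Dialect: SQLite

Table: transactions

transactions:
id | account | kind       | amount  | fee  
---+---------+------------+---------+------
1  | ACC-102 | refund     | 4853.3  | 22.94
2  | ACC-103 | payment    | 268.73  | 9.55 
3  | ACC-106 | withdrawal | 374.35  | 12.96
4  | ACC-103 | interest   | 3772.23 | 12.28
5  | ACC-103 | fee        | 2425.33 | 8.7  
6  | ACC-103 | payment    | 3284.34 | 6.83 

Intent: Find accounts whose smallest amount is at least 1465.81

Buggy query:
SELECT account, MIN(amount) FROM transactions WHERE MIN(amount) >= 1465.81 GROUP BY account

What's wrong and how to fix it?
Bug: Aggregates like MIN are computed per group after WHERE runs

Fix: Replace WHERE with HAVING after the GROUP BY

Corrected query:
SELECT account, MIN(amount) FROM transactions GROUP BY account HAVING MIN(amount) >= 1465.81

Result:
account | MIN(amount)
--------+------------
ACC-102 | 4853.3     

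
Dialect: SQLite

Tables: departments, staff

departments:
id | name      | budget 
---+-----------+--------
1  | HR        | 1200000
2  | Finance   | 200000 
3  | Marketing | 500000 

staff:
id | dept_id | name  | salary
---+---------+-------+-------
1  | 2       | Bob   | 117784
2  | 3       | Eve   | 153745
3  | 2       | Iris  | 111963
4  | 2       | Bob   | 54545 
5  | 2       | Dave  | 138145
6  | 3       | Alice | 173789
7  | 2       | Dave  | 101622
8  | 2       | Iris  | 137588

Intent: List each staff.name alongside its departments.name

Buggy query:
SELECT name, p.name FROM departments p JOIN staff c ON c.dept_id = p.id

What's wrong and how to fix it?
Bug: 'name' exists in both joined tables, so the database can't tell which one is meant

Fix: Prefix ambiguous columns with the table alias

Corrected query:
SELECT c.name, p.name FROM departments p JOIN staff c ON c.dept_id = p.id

Result:
name  | name     
------+----------
Bob   | Finance  
Eve   | Marketing
Iris  | Finance  
Bob   | Finance  
Dave  | Finance  
Alice | Marketing
Dave  | Finance  
Iris  | Finance  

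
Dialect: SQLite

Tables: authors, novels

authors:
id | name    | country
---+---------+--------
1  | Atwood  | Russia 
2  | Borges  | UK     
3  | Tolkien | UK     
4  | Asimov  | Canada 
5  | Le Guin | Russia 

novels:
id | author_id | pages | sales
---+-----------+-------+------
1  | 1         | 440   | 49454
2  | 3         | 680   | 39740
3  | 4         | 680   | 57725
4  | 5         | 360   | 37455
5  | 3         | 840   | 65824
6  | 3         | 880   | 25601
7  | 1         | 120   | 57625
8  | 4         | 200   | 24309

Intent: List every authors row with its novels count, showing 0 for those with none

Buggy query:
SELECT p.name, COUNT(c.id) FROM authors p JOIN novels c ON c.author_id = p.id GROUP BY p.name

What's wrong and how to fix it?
Bug: An inner join excludes parents with zero children

Fix: Switch to LEFT JOIN to retain unmatched parent rows

Corrected query:
SELECT p.name, COUNT(c.id) FROM authors p LEFT JOIN novels c ON c.author_id = p.id GROUP BY p.name

Result:
name    | COUNT(c.id)
--------+------------
Asimov  | 2          
Atwood  | 2          
Borges  | 0          
Le Guin | 1          
Tolkien | 3          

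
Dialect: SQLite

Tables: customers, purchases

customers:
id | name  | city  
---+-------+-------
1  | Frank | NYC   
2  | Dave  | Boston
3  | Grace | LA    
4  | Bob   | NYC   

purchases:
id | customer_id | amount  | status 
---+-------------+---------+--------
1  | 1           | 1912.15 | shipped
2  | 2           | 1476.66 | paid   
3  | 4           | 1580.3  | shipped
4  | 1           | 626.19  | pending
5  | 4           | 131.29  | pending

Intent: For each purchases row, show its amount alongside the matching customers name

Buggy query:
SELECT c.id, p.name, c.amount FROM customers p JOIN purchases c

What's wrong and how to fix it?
Bug: JOIN with no ON clause produces a cartesian product; every purchases row pairs with every customers row

Fix: Add ON c.customer_id = p.id to the JOIN

Corrected query:
SELECT c.id, p.name, c.amount FROM customers p JOIN purchases c ON c.customer_id = p.id

Result:
id | name  | amount 
---+-------+--------
1  | Frank | 1912.15
2  | Dave  | 1476.66
3  | Bob   | 1580.3 
4  | Frank | 626.19 
5  | Bob   | 131.29 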